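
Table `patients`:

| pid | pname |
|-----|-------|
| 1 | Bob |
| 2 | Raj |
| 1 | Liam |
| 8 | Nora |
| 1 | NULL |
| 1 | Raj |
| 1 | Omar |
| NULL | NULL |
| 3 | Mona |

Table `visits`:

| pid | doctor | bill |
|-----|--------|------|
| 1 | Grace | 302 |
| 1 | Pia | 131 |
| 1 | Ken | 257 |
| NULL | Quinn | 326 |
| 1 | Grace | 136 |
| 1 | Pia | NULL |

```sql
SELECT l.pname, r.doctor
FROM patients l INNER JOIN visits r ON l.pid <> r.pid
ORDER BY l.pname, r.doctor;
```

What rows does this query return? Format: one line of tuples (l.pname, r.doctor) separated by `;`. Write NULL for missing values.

(Mona, Grace); (Mona, Grace); (Mona, Ken); (Mona, Pia); (Mona, Pia); (Nora, Grace); (Nora, Grace); (Nora, Ken); (Nora, Pia); (Nora, Pia); (Raj, Grace); (Raj, Grace); (Raj, Ken); (Raj, Pia); (Raj, Pia)

INNER JOIN keeps only pairs where the ON condition holds.
Matching on l.pid <> r.pid. A NULL in a compared column never satisfies the condition.
- l (pid=1) has no partner → excluded.
- l (pid=2) pairs with 5 row(s) of r.
- l (pid=1) has no partner → excluded.
- l (pid=8) pairs with 5 row(s) of r.
- l (pid=1) has no partner → excluded.
- l (pid=1) has no partner → excluded.
- l (pid=1) has no partner → excluded.
- l (pid=NULL) has no partner → excluded.
- l (pid=3) pairs with 5 row(s) of r.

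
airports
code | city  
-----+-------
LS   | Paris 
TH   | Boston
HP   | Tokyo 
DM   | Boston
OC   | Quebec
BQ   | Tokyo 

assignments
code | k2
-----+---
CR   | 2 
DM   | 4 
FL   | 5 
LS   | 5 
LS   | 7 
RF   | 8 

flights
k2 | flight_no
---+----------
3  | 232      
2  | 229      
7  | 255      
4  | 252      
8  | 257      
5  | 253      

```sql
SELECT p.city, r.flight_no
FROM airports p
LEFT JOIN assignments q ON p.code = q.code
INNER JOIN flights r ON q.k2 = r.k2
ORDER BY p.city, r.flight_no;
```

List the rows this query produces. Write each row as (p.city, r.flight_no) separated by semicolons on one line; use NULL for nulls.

(Boston, 252); (Paris, 253); (Paris, 255)

Evaluate left to right. First `airports p LEFT JOIN assignments q` on code: 7 row(s).
Then INNER JOIN `flights r` on k2: keep only rows whose q.k2 appears in r.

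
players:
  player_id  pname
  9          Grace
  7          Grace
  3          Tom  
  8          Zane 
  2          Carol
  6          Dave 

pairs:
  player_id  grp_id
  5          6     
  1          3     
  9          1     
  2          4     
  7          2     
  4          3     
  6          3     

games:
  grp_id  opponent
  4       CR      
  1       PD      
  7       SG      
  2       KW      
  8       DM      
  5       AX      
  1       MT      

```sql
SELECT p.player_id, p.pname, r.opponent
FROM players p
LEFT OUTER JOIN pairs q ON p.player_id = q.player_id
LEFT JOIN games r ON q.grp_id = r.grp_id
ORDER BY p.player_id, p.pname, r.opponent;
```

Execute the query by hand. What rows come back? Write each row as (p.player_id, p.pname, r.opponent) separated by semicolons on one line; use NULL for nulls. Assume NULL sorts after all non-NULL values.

Joins associate left-to-right: players LEFT JOIN pairs on player_id gives 6 intermediate row(s).
Then LEFT JOIN `games r` on grp_id: each of those 6 rows is kept; rows whose q.grp_id has no match in r get NULL for r's columns.

(2, Carol, CR); (3, Tom, NULL); (6, Dave, NULL); (7, Grace, KW); (8, Zane, NULL); (9, Grace, MT); (9, Grace, PD)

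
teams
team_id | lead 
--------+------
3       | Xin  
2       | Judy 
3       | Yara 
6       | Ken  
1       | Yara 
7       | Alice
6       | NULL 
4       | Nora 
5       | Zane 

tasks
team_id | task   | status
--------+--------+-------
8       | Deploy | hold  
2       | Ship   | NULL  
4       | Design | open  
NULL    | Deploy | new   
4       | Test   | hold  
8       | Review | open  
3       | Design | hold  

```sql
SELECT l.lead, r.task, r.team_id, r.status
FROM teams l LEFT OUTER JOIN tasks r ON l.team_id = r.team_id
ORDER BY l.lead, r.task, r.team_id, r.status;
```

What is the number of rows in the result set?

10

LEFT JOIN keeps every row from `teams`; unmatched rows get NULL for `tasks`'s columns.
Matching on l.team_id = r.team_id. A NULL in a compared column never satisfies the condition.
- team_id=3: 1 matching r row(s), so 1 row(s) emitted.
- team_id=2: 1 matching r row(s), so 1 row(s) emitted.
- team_id=3: 1 matching r row(s), so 1 row(s) emitted.
- team_id=6: no r row matches, row kept with r columns NULL.
- team_id=1: no r row matches, row kept with r columns NULL.
- team_id=7: no r row matches, row kept with r columns NULL.
- team_id=6: no r row matches, row kept with r columns NULL.
- team_id=4: 2 matching r row(s), so 2 row(s) emitted.
- team_id=5: no r row matches, row kept with r columns NULL.
Total: 5 matched + 5 padded = 10 rows.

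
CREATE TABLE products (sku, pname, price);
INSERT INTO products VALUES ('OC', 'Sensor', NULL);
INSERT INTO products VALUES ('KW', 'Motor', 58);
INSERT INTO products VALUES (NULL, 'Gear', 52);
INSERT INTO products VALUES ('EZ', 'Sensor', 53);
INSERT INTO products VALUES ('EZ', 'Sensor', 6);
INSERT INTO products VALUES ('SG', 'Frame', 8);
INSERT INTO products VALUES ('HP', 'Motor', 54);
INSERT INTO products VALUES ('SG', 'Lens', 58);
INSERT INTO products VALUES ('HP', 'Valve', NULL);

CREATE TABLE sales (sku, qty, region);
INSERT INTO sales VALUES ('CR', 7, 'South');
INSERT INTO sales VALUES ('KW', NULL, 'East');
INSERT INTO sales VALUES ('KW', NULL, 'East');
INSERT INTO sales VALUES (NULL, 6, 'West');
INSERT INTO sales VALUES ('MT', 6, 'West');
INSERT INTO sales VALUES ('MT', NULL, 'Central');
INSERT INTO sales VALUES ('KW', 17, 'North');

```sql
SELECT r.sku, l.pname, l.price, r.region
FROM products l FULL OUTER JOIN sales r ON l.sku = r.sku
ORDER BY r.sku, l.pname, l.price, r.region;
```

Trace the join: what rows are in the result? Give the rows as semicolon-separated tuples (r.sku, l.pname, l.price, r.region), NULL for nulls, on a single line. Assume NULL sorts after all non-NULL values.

(CR, NULL, NULL, South); (KW, Motor, 58, East); (KW, Motor, 58, East); (KW, Motor, 58, North); (MT, NULL, NULL, Central); (MT, NULL, NULL, West); (NULL, Frame, 8, NULL); (NULL, Gear, 52, NULL); (NULL, Lens, 58, NULL); (NULL, Motor, 54, NULL); (NULL, Sensor, 6, NULL); (NULL, Sensor, 53, NULL); (NULL, Sensor, NULL, NULL); (NULL, Valve, NULL, NULL); (NULL, NULL, NULL, West)

FULL OUTER JOIN keeps every row from both sides; unmatched rows get NULL for the other side's columns.
Matching on l.sku = r.sku. A NULL in a compared column never satisfies the condition.
- l[0] sku=OC → no match; kept with NULLs on the r side.
- l[1] sku=KW → 3 match(es) in r → 3 row(s).
- l[2] sku=NULL → no match; kept with NULLs on the r side.
- l[3] sku=EZ → no match; kept with NULLs on the r side.
- l[4] sku=EZ → no match; kept with NULLs on the r side.
- l[5] sku=SG → no match; kept with NULLs on the r side.
- l[6] sku=HP → no match; kept with NULLs on the r side.
- l[7] sku=SG → no match; kept with NULLs on the r side.
- l[8] sku=HP → no match; kept with NULLs on the r side.
- plus 4 unmatched r row(s), each kept with NULL l columns.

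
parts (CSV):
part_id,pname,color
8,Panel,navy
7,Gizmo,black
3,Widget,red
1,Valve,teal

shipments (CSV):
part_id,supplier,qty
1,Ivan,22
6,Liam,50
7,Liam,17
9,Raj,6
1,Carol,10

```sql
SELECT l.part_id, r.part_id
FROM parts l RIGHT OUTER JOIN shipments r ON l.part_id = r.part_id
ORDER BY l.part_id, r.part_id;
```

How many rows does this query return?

RIGHT JOIN keeps every row from `shipments`; unmatched rows get NULL for `parts`'s columns.
Matching on l.part_id = r.part_id.
Matched pairs: 3; unmatched r rows kept: 2.
Total: 3 matched + 2 padded = 5 rows.

5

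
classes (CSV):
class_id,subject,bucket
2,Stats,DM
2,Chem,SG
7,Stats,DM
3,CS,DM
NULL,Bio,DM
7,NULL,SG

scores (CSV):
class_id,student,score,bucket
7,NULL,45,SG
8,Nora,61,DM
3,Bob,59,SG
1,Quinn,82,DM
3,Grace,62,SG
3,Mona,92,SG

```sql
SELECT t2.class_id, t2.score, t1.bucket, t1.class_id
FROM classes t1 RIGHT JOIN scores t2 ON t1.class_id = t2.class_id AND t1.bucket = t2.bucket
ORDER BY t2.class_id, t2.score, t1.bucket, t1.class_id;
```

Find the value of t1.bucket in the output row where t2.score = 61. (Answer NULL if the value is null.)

NULL

RIGHT JOIN keeps every row from `scores`; unmatched rows get NULL for `classes`'s columns.
Matching on t1.class_id = t2.class_id AND t1.bucket = t2.bucket. A NULL in a compared column never satisfies the condition.
- t1 (class_id=2, bucket=DM) has no partner in t2.
- t1 (class_id=2, bucket=SG) has no partner in t2.
- t1 (class_id=7, bucket=DM) has no partner in t2.
- t1 (class_id=3, bucket=DM) has no partner in t2.
- t1 (class_id=NULL, bucket=DM) has no partner in t2.
- t1 (class_id=7, bucket=SG) pairs with 1 row(s) of t2.
- plus 5 unmatched t2 row(s), each kept with NULL t1 columns.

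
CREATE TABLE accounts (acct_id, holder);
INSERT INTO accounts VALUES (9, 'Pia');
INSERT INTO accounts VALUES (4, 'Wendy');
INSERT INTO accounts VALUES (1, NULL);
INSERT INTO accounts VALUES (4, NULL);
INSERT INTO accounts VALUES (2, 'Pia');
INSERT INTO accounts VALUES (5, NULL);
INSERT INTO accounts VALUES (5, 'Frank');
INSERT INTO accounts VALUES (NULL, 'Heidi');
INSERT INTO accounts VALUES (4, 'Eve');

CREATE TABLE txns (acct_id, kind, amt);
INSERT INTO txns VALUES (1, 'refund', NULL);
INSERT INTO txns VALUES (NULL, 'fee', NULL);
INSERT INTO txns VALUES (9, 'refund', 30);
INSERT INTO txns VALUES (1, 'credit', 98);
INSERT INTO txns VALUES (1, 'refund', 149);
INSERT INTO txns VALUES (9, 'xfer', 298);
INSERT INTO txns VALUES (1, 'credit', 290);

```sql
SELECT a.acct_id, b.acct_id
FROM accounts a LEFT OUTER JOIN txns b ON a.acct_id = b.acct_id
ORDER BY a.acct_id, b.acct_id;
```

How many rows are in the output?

LEFT JOIN keeps every row from `accounts`; unmatched rows get NULL for `txns`'s columns.
Matching on a.acct_id = b.acct_id. A NULL in a compared column never satisfies the condition.
- a row (acct_id=9): matches 2 b row(s) → 2 output row(s).
- a row (acct_id=4): no match → kept, b columns NULL.
- a row (acct_id=1): matches 4 b row(s) → 4 output row(s).
- a row (acct_id=4): no match → kept, b columns NULL.
- a row (acct_id=2): no match → kept, b columns NULL.
- a row (acct_id=5): no match → kept, b columns NULL.
- a row (acct_id=5): no match → kept, b columns NULL.
- a row (acct_id=NULL): no match → kept, b columns NULL.
- a row (acct_id=4): no match → kept, b columns NULL.
Total: 6 matched + 7 padded = 13 rows.

13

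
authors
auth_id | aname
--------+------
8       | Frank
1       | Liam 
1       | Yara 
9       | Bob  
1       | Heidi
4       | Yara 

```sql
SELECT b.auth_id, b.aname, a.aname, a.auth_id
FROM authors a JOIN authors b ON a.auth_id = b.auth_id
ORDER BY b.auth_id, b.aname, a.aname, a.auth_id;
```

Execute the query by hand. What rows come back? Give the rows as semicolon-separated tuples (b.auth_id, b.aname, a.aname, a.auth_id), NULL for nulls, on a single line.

(1, Heidi, Heidi, 1); (1, Heidi, Liam, 1); (1, Heidi, Yara, 1); (1, Liam, Heidi, 1); (1, Liam, Liam, 1); (1, Liam, Yara, 1); (1, Yara, Heidi, 1); (1, Yara, Liam, 1); (1, Yara, Yara, 1); (4, Yara, Yara, 4); (8, Frank, Frank, 8); (9, Bob, Bob, 9)

INNER JOIN keeps only pairs where the ON condition holds.
Matching on a.auth_id = b.auth_id.
- a (auth_id=8) pairs with 1 row(s) of b.
- a (auth_id=1) pairs with 3 row(s) of b.
- a (auth_id=1) pairs with 3 row(s) of b.
- a (auth_id=9) pairs with 1 row(s) of b.
- a (auth_id=1) pairs with 3 row(s) of b.
- a (auth_id=4) pairs with 1 row(s) of b.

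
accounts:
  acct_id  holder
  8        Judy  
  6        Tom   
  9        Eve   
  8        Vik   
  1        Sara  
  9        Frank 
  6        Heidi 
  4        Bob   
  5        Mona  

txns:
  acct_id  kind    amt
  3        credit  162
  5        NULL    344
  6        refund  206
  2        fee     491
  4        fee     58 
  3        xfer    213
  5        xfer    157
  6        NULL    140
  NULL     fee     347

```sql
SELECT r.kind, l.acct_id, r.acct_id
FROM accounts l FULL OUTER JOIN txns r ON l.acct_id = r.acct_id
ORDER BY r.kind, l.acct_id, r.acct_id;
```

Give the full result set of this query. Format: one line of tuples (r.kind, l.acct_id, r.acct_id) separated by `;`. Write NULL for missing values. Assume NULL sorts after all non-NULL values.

FULL OUTER JOIN keeps every row from both sides; unmatched rows get NULL for the other side's columns.
Matching on l.acct_id = r.acct_id. A NULL in a compared column never satisfies the condition.
Matched pairs: 7; unmatched l rows kept: 5; unmatched r rows kept: 4.

(credit, NULL, 3); (fee, 4, 4); (fee, NULL, 2); (fee, NULL, NULL); (refund, 6, 6); (refund, 6, 6); (xfer, 5, 5); (xfer, NULL, 3); (NULL, 1, NULL); (NULL, 5, 5); (NULL, 6, 6); (NULL, 6, 6); (NULL, 8, NULL); (NULL, 8, NULL); (NULL, 9, NULL); (NULL, 9, NULL)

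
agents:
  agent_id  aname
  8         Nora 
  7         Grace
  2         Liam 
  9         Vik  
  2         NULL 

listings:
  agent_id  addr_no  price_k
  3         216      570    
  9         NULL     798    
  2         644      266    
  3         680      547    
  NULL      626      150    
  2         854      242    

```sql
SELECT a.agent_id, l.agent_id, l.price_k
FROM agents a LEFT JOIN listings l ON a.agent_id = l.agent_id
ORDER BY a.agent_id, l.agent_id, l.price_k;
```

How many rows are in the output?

LEFT JOIN keeps every row from `agents`; unmatched rows get NULL for `listings`'s columns.
Matching on a.agent_id = l.agent_id. A NULL in a compared column never satisfies the condition.
Matched pairs: 5; unmatched a rows kept: 2.
Total: 5 matched + 2 padded = 7 rows.

7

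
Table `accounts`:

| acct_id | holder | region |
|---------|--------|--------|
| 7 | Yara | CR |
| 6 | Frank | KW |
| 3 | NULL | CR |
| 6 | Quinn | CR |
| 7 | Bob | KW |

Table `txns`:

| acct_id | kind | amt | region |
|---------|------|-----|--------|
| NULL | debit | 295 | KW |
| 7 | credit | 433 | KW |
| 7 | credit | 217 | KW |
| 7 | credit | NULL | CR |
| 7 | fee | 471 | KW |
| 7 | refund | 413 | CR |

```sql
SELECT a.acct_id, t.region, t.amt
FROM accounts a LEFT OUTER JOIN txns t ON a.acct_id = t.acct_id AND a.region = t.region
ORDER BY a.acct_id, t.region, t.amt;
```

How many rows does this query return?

8

LEFT JOIN keeps every row from `accounts`; unmatched rows get NULL for `txns`'s columns.
Matching on a.acct_id = t.acct_id AND a.region = t.region. A NULL in a compared column never satisfies the condition.
- a row (acct_id=7, region=CR): matches 2 t row(s) → 2 output row(s).
- a row (acct_id=6, region=KW): no match → kept, t columns NULL.
- a row (acct_id=3, region=CR): no match → kept, t columns NULL.
- a row (acct_id=6, region=CR): no match → kept, t columns NULL.
- a row (acct_id=7, region=KW): matches 3 t row(s) → 3 output row(s).
Total: 5 matched + 3 padded = 8 rows.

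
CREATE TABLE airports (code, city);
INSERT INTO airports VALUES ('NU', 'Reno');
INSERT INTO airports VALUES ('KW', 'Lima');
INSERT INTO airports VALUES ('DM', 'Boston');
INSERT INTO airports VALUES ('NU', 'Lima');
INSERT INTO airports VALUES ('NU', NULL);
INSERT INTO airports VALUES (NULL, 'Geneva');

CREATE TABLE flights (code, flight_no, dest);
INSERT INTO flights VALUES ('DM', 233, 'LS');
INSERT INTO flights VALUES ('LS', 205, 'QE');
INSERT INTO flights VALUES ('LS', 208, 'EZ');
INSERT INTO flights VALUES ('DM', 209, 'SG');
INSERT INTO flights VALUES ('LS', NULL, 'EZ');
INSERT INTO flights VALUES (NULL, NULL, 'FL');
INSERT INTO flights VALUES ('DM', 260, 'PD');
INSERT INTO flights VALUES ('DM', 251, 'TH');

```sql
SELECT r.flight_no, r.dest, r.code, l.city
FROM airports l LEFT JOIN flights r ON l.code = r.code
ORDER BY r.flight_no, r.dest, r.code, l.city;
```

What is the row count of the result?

LEFT JOIN keeps every row from `airports`; unmatched rows get NULL for `flights`'s columns.
Matching on l.code = r.code. A NULL in a compared column never satisfies the condition.
- l[0] code=NU → no match; kept with NULLs on the r side.
- l[1] code=KW → no match; kept with NULLs on the r side.
- l[2] code=DM → 4 match(es) in r → 4 row(s).
- l[3] code=NU → no match; kept with NULLs on the r side.
- l[4] code=NU → no match; kept with NULLs on the r side.
- l[5] code=NULL → no match; kept with NULLs on the r side.
Total: 4 matched + 5 padded = 9 rows.

9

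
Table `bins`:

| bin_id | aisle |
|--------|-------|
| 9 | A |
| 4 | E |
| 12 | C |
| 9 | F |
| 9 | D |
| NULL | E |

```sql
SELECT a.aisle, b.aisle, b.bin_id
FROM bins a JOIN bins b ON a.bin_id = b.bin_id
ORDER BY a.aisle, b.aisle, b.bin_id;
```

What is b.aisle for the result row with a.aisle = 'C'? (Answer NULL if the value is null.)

INNER JOIN keeps only pairs where the ON condition holds.
Matching on a.bin_id = b.bin_id. A NULL in a compared column never satisfies the condition.
Matched pairs: 11.

C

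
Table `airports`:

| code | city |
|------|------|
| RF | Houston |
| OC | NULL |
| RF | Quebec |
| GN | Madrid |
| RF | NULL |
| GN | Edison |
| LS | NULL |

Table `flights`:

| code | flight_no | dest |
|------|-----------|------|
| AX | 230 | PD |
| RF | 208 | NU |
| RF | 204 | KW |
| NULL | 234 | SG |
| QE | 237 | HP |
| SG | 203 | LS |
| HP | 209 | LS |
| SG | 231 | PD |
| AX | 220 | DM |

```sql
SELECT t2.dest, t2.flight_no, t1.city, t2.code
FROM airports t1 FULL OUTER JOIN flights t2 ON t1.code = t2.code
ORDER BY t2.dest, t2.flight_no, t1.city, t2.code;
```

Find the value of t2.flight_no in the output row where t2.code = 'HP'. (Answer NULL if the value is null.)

209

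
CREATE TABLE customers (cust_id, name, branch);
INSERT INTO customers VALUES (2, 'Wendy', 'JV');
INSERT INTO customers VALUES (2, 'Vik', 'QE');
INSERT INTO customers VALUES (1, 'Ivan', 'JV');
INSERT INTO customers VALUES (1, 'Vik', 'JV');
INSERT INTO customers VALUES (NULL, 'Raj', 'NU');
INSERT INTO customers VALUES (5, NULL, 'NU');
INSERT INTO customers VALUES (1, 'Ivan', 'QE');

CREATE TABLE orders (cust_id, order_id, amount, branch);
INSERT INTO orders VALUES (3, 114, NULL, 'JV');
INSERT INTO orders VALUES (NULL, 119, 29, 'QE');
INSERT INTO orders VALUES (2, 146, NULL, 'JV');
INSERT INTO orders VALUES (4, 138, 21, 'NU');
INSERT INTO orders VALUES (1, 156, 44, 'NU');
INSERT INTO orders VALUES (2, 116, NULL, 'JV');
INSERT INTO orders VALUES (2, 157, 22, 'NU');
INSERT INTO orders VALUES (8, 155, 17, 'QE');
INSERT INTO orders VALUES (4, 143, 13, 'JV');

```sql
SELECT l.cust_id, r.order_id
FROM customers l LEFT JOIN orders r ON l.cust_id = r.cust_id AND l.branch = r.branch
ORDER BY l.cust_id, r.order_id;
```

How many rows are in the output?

LEFT JOIN keeps every row from `customers`; unmatched rows get NULL for `orders`'s columns.
Matching on l.cust_id = r.cust_id AND l.branch = r.branch. A NULL in a compared column never satisfies the condition.
Matched pairs: 2; unmatched l rows kept: 6.
Total: 2 matched + 6 padded = 8 rows.

8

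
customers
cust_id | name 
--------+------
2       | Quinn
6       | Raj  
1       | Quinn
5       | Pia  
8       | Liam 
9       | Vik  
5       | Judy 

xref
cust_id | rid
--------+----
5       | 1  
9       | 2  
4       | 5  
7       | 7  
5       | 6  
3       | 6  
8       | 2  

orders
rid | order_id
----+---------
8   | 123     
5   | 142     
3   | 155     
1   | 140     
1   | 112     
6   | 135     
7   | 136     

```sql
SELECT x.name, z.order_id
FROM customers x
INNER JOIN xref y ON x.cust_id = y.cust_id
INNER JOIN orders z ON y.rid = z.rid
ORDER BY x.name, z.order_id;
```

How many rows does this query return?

6

Joins associate left-to-right: customers INNER JOIN xref on cust_id gives 6 intermediate row(s).
Then INNER JOIN `orders z` on rid: keep only rows whose y.rid appears in z.
Result: 6 row(s).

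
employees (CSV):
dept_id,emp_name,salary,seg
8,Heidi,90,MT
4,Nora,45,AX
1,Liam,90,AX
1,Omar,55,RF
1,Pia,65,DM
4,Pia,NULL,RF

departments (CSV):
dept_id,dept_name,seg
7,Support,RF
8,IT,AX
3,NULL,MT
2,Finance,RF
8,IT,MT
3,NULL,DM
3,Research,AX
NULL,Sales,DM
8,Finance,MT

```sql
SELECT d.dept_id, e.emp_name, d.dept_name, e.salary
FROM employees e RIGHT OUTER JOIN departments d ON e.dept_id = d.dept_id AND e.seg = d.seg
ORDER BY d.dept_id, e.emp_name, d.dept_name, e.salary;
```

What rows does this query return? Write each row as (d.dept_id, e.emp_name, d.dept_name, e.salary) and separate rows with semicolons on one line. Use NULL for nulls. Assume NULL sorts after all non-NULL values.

(2, NULL, Finance, NULL); (3, NULL, Research, NULL); (3, NULL, NULL, NULL); (3, NULL, NULL, NULL); (7, NULL, Support, NULL); (8, Heidi, Finance, 90); (8, Heidi, IT, 90); (8, NULL, IT, NULL); (NULL, NULL, Sales, NULL)

RIGHT JOIN keeps every row from `departments`; unmatched rows get NULL for `employees`'s columns.
Matching on e.dept_id = d.dept_id AND e.seg = d.seg. A NULL in a compared column never satisfies the condition.
Matched pairs: 2; unmatched d rows kept: 7.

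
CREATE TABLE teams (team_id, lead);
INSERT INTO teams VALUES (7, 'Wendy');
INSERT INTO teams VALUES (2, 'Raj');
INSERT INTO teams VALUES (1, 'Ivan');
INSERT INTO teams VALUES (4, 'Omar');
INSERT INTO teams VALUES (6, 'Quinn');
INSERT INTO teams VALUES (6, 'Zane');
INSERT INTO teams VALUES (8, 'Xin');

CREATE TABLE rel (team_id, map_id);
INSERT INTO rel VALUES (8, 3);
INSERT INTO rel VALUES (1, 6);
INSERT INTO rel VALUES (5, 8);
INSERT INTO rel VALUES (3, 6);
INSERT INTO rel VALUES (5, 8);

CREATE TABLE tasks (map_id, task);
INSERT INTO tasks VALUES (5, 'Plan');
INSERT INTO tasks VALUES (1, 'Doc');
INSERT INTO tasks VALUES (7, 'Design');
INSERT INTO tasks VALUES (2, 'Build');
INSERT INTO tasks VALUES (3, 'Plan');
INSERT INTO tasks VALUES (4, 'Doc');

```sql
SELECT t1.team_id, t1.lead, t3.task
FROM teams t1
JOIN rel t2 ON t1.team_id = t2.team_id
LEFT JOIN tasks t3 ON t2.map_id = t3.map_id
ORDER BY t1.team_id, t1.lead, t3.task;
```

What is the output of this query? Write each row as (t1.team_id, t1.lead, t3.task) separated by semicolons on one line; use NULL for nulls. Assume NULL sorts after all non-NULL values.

Evaluate left to right. First `teams t1 INNER JOIN rel t2` on team_id: 2 row(s).
Then LEFT JOIN `tasks t3` on map_id: each of those 2 rows is kept; rows whose t2.map_id has no match in t3 get NULL for t3's columns.

(1, Ivan, NULL); (8, Xin, Plan)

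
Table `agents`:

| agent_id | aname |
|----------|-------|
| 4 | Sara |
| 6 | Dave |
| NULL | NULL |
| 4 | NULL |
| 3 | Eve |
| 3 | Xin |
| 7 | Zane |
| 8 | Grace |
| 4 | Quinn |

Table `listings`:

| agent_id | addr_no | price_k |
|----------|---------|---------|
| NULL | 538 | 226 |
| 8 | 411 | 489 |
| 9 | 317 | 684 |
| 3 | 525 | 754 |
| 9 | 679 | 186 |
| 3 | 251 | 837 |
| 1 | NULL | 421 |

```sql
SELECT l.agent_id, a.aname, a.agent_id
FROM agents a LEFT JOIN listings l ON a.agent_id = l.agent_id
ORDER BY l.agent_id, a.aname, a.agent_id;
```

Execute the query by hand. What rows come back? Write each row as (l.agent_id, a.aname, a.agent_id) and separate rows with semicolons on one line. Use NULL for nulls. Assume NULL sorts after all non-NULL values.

(3, Eve, 3); (3, Eve, 3); (3, Xin, 3); (3, Xin, 3); (8, Grace, 8); (NULL, Dave, 6); (NULL, Quinn, 4); (NULL, Sara, 4); (NULL, Zane, 7); (NULL, NULL, 4); (NULL, NULL, NULL)

LEFT JOIN keeps every row from `agents`; unmatched rows get NULL for `listings`'s columns.
Matching on a.agent_id = l.agent_id. A NULL in a compared column never satisfies the condition.
- a (agent_id=4) has no partner → padded with NULL.
- a (agent_id=6) has no partner → padded with NULL.
- a (agent_id=NULL) has no partner → padded with NULL.
- a (agent_id=4) has no partner → padded with NULL.
- a (agent_id=3) pairs with 2 row(s) of l.
- a (agent_id=3) pairs with 2 row(s) of l.
- a (agent_id=7) has no partner → padded with NULL.
- a (agent_id=8) pairs with 1 row(s) of l.
- a (agent_id=4) has no partner → padded with NULL.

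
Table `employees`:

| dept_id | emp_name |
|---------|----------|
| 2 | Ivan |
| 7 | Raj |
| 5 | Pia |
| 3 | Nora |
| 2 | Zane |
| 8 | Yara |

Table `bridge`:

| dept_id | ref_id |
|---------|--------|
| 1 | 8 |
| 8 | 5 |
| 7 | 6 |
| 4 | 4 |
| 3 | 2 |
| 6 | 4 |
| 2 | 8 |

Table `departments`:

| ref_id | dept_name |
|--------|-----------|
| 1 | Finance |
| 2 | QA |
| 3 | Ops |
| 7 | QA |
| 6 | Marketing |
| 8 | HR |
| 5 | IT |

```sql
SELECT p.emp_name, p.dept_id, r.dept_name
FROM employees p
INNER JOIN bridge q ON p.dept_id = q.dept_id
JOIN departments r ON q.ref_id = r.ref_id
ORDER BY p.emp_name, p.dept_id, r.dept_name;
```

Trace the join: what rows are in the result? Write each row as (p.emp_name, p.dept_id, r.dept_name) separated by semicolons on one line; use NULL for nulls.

Step 1 — p INNER JOIN q on dept_id → 5 row(s).
Then INNER JOIN `departments r` on ref_id: keep only rows whose q.ref_id appears in r.

(Ivan, 2, HR); (Nora, 3, QA); (Raj, 7, Marketing); (Yara, 8, IT); (Zane, 2, HR)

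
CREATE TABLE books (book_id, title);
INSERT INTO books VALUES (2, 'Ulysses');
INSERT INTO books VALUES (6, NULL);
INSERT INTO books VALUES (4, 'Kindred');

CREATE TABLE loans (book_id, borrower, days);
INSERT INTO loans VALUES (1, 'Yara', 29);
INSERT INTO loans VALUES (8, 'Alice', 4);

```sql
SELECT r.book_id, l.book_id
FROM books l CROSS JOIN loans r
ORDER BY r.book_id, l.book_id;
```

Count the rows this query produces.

CROSS JOIN pairs every row of `books` with every row of `loans`: 3 × 2 = 6 rows.

6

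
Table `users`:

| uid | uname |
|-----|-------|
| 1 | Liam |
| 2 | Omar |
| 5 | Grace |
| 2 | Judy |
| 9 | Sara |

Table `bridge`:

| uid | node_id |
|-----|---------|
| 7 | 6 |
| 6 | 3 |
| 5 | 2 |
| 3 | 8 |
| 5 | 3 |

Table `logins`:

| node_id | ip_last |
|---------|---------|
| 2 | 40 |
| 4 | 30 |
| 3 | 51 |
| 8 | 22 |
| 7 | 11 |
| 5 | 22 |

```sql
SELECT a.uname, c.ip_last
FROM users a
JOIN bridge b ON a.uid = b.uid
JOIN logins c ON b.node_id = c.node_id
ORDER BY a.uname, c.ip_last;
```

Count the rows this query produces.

2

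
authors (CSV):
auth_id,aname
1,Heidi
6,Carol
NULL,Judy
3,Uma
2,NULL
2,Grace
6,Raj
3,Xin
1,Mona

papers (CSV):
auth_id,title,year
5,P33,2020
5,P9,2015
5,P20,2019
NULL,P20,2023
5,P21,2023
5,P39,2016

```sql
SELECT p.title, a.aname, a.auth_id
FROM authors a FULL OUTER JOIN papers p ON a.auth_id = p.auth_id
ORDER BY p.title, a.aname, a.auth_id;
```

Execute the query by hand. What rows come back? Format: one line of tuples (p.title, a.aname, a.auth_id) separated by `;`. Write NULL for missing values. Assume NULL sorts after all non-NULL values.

FULL OUTER JOIN keeps every row from both sides; unmatched rows get NULL for the other side's columns.
Matching on a.auth_id = p.auth_id. A NULL in a compared column never satisfies the condition.
- a (auth_id=1) has no partner → padded with NULL.
- a (auth_id=6) has no partner → padded with NULL.
- a (auth_id=NULL) has no partner → padded with NULL.
- a (auth_id=3) has no partner → padded with NULL.
- a (auth_id=2) has no partner → padded with NULL.
- a (auth_id=2) has no partner → padded with NULL.
- a (auth_id=6) has no partner → padded with NULL.
- a (auth_id=3) has no partner → padded with NULL.
- a (auth_id=1) has no partner → padded with NULL.
- 6 row(s) from p found no a partner → padded with NULL.

(P20, NULL, NULL); (P20, NULL, NULL); (P21, NULL, NULL); (P33, NULL, NULL); (P39, NULL, NULL); (P9, NULL, NULL); (NULL, Carol, 6); (NULL, Grace, 2); (NULL, Heidi, 1); (NULL, Judy, NULL); (NULL, Mona, 1); (NULL, Raj, 6); (NULL, Uma, 3); (NULL, Xin, 3); (NULL, NULL, 2)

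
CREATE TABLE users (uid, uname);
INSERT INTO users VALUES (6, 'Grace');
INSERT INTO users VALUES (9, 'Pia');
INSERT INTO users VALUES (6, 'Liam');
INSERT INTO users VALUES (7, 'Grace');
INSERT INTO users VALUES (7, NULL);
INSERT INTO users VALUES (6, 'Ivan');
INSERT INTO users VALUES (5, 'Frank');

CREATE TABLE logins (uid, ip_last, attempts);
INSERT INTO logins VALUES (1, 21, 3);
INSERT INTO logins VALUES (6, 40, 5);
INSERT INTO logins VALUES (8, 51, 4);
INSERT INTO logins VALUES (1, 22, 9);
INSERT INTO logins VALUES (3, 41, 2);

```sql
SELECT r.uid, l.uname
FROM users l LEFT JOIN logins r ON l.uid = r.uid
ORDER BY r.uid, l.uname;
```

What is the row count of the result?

7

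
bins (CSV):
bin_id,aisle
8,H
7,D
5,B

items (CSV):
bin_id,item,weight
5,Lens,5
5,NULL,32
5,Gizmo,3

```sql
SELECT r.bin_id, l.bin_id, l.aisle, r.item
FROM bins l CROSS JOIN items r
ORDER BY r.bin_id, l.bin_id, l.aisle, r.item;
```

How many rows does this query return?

9

CROSS JOIN pairs every row of `bins` with every row of `items`: 3 × 3 = 9 rows.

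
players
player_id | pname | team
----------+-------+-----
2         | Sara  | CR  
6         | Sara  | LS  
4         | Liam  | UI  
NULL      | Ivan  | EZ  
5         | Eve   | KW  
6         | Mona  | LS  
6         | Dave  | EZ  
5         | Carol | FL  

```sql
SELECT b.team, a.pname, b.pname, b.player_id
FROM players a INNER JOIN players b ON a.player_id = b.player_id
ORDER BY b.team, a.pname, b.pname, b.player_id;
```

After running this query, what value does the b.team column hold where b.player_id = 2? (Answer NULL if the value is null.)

CR

INNER JOIN keeps only pairs where the ON condition holds.
Matching on a.player_id = b.player_id. A NULL in a compared column never satisfies the condition.
Matched pairs: 15.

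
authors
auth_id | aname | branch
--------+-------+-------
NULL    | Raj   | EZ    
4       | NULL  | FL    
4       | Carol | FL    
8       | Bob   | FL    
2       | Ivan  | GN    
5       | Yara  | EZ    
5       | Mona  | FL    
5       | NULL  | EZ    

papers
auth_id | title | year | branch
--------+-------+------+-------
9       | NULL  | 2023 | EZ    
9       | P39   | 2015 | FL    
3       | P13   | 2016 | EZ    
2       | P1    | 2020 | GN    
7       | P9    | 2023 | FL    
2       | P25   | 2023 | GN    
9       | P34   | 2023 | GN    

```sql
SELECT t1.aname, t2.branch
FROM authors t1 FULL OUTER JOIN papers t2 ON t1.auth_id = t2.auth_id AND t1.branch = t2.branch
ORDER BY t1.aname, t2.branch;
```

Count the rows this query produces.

14

FULL OUTER JOIN keeps every row from both sides; unmatched rows get NULL for the other side's columns.
Matching on t1.auth_id = t2.auth_id AND t1.branch = t2.branch. A NULL in a compared column never satisfies the condition.
- t1 row (auth_id=NULL, branch=EZ): no match → kept, t2 columns NULL.
- t1 row (auth_id=4, branch=FL): no match → kept, t2 columns NULL.
- t1 row (auth_id=4, branch=FL): no match → kept, t2 columns NULL.
- t1 row (auth_id=8, branch=FL): no match → kept, t2 columns NULL.
- t1 row (auth_id=2, branch=GN): matches 2 t2 row(s) → 2 output row(s).
- t1 row (auth_id=5, branch=EZ): no match → kept, t2 columns NULL.
- t1 row (auth_id=5, branch=FL): no match → kept, t2 columns NULL.
- t1 row (auth_id=5, branch=EZ): no match → kept, t2 columns NULL.
- plus 5 unmatched t2 row(s), each kept with NULL t1 columns.
Total: 2 matched + 12 padded = 14 rows.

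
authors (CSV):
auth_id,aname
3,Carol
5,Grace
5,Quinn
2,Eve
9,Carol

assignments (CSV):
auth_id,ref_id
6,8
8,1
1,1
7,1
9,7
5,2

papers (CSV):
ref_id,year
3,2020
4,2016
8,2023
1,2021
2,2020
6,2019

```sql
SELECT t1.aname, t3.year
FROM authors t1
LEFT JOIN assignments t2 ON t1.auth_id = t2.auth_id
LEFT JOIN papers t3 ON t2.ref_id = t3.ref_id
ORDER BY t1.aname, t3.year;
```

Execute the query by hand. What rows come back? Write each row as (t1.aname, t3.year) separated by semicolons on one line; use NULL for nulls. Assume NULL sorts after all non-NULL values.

Step 1 — t1 LEFT JOIN t2 on auth_id → 5 row(s).
Then LEFT JOIN `papers t3` on ref_id: each of those 5 rows is kept; rows whose t2.ref_id has no match in t3 get NULL for t3's columns.

(Carol, NULL); (Carol, NULL); (Eve, NULL); (Grace, 2020); (Quinn, 2020)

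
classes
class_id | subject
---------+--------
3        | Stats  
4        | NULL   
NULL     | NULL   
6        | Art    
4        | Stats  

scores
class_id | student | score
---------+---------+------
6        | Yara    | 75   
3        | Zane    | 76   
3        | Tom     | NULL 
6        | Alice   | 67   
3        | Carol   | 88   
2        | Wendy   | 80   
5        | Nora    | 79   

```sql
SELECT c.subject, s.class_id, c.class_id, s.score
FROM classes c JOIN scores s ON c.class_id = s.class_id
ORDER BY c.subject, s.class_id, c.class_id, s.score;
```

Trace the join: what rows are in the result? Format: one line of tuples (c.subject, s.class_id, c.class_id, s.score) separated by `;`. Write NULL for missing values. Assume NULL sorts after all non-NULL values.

(Art, 6, 6, 67); (Art, 6, 6, 75); (Stats, 3, 3, 76); (Stats, 3, 3, 88); (Stats, 3, 3, NULL)

INNER JOIN keeps only pairs where the ON condition holds.
Matching on c.class_id = s.class_id. A NULL in a compared column never satisfies the condition.
- class_id=3: 3 matching s row(s), so 3 row(s) emitted.
- class_id=4: no matching s row, dropped.
- class_id=NULL: no matching s row, dropped.
- class_id=6: 2 matching s row(s), so 2 row(s) emitted.
- class_id=4: no matching s row, dropped.
After projecting and ordering:
c.subject | s.class_id | c.class_id | s.score
Art | 6 | 6 | 67
Art | 6 | 6 | 75
Stats | 3 | 3 | 76
Stats | 3 | 3 | 88
Stats | 3 | 3 | NULL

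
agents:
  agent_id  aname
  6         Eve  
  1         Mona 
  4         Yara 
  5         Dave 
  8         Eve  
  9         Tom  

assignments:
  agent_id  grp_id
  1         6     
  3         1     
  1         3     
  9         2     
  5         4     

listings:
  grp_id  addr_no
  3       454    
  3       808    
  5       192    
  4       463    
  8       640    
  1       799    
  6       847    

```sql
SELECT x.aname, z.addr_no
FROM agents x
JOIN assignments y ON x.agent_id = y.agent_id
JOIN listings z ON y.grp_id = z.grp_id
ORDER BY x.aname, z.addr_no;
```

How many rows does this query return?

Step 1 — x INNER JOIN y on agent_id → 4 row(s).
Then INNER JOIN `listings z` on grp_id: keep only rows whose y.grp_id appears in z.
Result: 4 row(s).

4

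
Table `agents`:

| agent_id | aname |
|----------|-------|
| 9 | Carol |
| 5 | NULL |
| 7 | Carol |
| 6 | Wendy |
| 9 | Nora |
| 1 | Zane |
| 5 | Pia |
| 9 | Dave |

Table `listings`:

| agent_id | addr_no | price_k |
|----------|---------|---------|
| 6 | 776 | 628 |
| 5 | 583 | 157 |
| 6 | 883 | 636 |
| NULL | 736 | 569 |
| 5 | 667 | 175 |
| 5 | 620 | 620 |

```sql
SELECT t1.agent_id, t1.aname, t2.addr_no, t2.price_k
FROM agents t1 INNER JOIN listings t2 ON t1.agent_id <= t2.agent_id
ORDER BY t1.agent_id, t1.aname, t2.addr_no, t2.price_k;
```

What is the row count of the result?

17

INNER JOIN keeps only pairs where the ON condition holds.
Matching on t1.agent_id <= t2.agent_id. A NULL in a compared column never satisfies the condition.
- t1 row (agent_id=9): no match → dropped.
- t1 row (agent_id=5): matches 5 t2 row(s) → 5 output row(s).
- t1 row (agent_id=7): no match → dropped.
- t1 row (agent_id=6): matches 2 t2 row(s) → 2 output row(s).
- t1 row (agent_id=9): no match → dropped.
- t1 row (agent_id=1): matches 5 t2 row(s) → 5 output row(s).
- t1 row (agent_id=5): matches 5 t2 row(s) → 5 output row(s).
- t1 row (agent_id=9): no match → dropped.
Total: 17 rows.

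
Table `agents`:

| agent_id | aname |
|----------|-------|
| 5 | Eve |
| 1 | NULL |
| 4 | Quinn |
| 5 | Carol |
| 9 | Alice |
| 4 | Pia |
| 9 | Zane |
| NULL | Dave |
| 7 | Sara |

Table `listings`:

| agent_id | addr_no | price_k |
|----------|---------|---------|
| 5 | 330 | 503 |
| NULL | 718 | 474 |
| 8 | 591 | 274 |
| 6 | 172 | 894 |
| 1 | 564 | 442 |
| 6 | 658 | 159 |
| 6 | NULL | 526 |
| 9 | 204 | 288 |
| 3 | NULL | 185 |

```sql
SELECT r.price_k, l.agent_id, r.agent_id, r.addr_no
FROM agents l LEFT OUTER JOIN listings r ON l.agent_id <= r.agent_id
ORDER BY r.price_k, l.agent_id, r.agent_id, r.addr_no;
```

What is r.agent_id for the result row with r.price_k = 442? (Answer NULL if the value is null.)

LEFT JOIN keeps every row from `agents`; unmatched rows get NULL for `listings`'s columns.
Matching on l.agent_id <= r.agent_id. A NULL in a compared column never satisfies the condition.
Matched pairs: 36; unmatched l rows kept: 1.

1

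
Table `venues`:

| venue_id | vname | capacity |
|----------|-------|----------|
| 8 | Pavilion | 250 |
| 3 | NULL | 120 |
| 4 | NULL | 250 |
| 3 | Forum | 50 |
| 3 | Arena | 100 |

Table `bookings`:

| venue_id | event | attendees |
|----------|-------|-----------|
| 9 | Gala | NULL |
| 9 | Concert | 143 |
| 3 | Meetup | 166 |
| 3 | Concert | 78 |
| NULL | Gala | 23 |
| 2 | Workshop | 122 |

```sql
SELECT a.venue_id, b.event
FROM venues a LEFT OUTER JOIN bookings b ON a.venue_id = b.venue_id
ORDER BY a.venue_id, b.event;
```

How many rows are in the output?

8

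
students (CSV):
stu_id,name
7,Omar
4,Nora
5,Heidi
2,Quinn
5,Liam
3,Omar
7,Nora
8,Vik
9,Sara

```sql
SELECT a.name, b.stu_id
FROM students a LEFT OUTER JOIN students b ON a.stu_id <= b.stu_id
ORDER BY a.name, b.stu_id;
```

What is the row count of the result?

47

LEFT JOIN keeps every row from `students a`; unmatched rows get NULL for `students b`'s columns.
Matching on a.stu_id <= b.stu_id.
- a[0] stu_id=7 → 4 match(es) in b → 4 row(s).
- a[1] stu_id=4 → 7 match(es) in b → 7 row(s).
- a[2] stu_id=5 → 6 match(es) in b → 6 row(s).
- a[3] stu_id=2 → 9 match(es) in b → 9 row(s).
- a[4] stu_id=5 → 6 match(es) in b → 6 row(s).
- a[5] stu_id=3 → 8 match(es) in b → 8 row(s).
- a[6] stu_id=7 → 4 match(es) in b → 4 row(s).
- a[7] stu_id=8 → 2 match(es) in b → 2 row(s).
- a[8] stu_id=9 → 1 match(es) in b → 1 row(s).
Total: 47 rows.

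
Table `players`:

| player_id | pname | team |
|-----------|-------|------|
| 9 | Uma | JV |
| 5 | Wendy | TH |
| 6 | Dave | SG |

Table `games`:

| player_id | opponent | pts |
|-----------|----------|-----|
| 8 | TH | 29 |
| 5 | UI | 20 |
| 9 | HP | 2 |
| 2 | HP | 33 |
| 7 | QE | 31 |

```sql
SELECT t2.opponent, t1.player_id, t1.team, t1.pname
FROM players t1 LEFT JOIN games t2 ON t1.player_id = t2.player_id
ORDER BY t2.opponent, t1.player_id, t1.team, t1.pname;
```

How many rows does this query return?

3

LEFT JOIN keeps every row from `players`; unmatched rows get NULL for `games`'s columns.
Matching on t1.player_id = t2.player_id.
- t1 row (player_id=9): matches 1 t2 row(s) → 1 output row(s).
- t1 row (player_id=5): matches 1 t2 row(s) → 1 output row(s).
- t1 row (player_id=6): no match → kept, t2 columns NULL.
Total: 2 matched + 1 padded = 3 rows.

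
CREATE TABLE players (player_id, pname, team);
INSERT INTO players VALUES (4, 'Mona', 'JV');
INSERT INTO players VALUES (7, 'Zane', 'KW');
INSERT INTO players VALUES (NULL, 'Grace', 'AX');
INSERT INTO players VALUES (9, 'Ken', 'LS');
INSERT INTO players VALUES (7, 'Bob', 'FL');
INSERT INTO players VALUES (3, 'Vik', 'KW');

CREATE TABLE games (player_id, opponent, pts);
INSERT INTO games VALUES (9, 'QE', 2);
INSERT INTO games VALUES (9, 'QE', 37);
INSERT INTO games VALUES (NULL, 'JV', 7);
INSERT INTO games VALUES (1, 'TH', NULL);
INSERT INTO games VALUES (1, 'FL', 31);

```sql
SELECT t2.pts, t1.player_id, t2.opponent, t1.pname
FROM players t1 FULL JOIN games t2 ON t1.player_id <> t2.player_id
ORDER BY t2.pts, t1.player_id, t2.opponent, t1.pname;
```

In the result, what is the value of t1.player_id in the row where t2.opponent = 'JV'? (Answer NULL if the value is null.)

NULL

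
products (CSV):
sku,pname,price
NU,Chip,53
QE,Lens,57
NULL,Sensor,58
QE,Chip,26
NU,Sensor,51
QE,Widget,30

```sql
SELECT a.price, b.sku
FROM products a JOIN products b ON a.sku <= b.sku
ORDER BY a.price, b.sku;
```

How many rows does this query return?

19

INNER JOIN keeps only pairs where the ON condition holds.
Matching on a.sku <= b.sku. A NULL in a compared column never satisfies the condition.
Matched pairs: 19.
Total: 19 rows.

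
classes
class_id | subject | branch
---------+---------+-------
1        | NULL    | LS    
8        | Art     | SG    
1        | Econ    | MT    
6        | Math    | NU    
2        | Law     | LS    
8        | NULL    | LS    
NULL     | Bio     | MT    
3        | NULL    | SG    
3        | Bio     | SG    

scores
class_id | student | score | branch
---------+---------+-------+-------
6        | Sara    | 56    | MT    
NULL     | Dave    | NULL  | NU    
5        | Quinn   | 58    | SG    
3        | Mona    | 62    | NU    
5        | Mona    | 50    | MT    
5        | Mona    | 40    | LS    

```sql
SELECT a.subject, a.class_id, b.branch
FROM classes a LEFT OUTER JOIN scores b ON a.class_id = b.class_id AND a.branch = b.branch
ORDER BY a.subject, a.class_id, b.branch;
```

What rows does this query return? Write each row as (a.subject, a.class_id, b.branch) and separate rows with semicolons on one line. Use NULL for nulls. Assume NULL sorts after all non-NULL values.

LEFT JOIN keeps every row from `classes`; unmatched rows get NULL for `scores`'s columns.
Matching on a.class_id = b.class_id AND a.branch = b.branch. A NULL in a compared column never satisfies the condition.
- a (class_id=1, branch=LS) has no partner → padded with NULL.
- a (class_id=8, branch=SG) has no partner → padded with NULL.
- a (class_id=1, branch=MT) has no partner → padded with NULL.
- a (class_id=6, branch=NU) has no partner → padded with NULL.
- a (class_id=2, branch=LS) has no partner → padded with NULL.
- a (class_id=8, branch=LS) has no partner → padded with NULL.
- a (class_id=NULL, branch=MT) has no partner → padded with NULL.
- a (class_id=3, branch=SG) has no partner → padded with NULL.
- a (class_id=3, branch=SG) has no partner → padded with NULL.
After projecting and ordering:
a.subject | a.class_id | b.branch
Art | 8 | NULL
Bio | 3 | NULL
Bio | NULL | NULL
Econ | 1 | NULL
Law | 2 | NULL
Math | 6 | NULL
NULL | 1 | NULL
NULL | 3 | NULL
NULL | 8 | NULL

(Art, 8, NULL); (Bio, 3, NULL); (Bio, NULL, NULL); (Econ, 1, NULL); (Law, 2, NULL); (Math, 6, NULL); (NULL, 1, NULL); (NULL, 3, NULL); (NULL, 8, NULL)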